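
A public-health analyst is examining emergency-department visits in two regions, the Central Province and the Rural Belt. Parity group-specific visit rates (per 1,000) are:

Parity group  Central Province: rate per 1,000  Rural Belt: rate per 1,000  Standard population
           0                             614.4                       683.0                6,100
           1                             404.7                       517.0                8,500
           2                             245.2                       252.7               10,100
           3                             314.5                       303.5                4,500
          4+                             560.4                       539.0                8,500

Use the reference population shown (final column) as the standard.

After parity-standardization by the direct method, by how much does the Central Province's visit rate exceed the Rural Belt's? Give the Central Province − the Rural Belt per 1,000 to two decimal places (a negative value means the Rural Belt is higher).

-32.29

Standard total = 37,700; weights = 0.1618, 0.2255, 0.2679, 0.1194, 0.2255.
The Central Province: 0.1618×614.4 + 0.2255×404.7 + 0.2679×245.2 + 0.1194×314.5 + 0.2255×560.4 = 420.2377 per 1,000.
The Rural Belt: 0.1618×683.0 + 0.2255×517.0 + 0.2679×252.7 + 0.1194×303.5 + 0.2255×539.0 = 452.5284 per 1,000.
Difference = 420.2377 − 452.5284 = -32.2907.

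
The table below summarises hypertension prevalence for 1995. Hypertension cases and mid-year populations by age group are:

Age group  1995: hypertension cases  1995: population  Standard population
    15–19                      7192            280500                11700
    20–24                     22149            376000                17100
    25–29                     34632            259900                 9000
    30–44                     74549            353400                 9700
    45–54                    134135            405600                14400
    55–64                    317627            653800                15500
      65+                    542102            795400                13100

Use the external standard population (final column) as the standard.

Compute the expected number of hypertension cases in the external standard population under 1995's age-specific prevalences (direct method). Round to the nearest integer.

25773

Age-specific rates per 1000 for 1995: 25.640, 58.907, 133.251, 210.948, 330.708, 485.817, 681.546.
Expected hypertension cases = Σ (standard pop × age-specific rate ÷ 1000)
= 11700×25.640/1000 + 17100×58.907/1000 + 9000×133.251/1000 + 9700×210.948/1000 + 14400×330.708/1000 + 15500×485.817/1000 + 13100×681.546/1000
= 299.99 + 1007.31 + 1199.26 + 2046.19 + 4762.19 + 7530.16 + 8928.26 = 25773.36.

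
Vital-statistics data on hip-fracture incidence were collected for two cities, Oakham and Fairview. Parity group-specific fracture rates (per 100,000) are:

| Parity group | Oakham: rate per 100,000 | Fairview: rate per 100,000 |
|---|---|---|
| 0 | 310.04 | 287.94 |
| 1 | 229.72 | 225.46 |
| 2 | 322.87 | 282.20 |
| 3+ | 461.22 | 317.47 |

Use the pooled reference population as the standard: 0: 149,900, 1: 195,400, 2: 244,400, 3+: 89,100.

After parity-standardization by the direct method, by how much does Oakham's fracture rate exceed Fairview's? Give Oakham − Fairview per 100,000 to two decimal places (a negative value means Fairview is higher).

39.62

Standard total = 678,800; weights = 0.2208, 0.2879, 0.3600, 0.1313.
Oakham: 0.2208×310.04 + 0.2879×229.72 + 0.3600×322.87 + 0.1313×461.22 = 311.3825 per 100,000.
Fairview: 0.2208×287.94 + 0.2879×225.46 + 0.3600×282.20 + 0.1313×317.47 = 271.7639 per 100,000.
Difference = 311.3825 − 271.7639 = 39.6185.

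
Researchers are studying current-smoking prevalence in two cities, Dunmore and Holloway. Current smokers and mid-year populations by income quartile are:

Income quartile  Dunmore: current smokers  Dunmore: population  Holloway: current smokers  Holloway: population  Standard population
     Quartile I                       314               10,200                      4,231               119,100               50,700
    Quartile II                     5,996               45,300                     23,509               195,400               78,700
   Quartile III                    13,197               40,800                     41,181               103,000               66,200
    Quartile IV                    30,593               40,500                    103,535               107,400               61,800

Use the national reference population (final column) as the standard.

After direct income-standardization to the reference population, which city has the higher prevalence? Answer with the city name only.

Holloway

Income-specific rates per 1,000 for Dunmore: 30.784, 132.362, 323.456, 755.383.
For Holloway: 35.525, 120.312, 399.816, 964.013.
Standard total = 257,400; weights = 0.1970, 0.3057, 0.2572, 0.2401.
Dunmore: 0.1970×30.784 + 0.3057×132.362 + 0.2572×323.456 + 0.2401×755.383 = 311.0843 per 1,000.
Holloway: 0.1970×35.525 + 0.3057×120.312 + 0.2572×399.816 + 0.2401×964.013 = 378.0632 per 1,000.
The crude rates (366.23 vs 328.55) would put Dunmore higher, but that reflects its income composition; once standardized to a common income structure, Holloway has the higher underlying rate.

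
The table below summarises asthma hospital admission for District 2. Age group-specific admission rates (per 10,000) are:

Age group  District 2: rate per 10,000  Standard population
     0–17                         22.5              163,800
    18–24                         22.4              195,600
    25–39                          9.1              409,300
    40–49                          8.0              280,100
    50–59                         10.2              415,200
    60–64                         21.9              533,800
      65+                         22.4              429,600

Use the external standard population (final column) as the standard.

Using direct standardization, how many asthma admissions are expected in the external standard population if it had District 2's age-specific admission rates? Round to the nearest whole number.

3958

Expected asthma admissions = Σ (standard pop × age-specific rate ÷ 10,000)
= 163,800×22.5/10,000 + 195,600×22.4/10,000 + 409,300×9.1/10,000 + 280,100×8.0/10,000 + 415,200×10.2/10,000 + 533,800×21.9/10,000 + 429,600×22.4/10,000
= 368.55 + 438.14 + 372.46 + 224.08 + 423.50 + 1169.02 + 962.30 = 3958.07.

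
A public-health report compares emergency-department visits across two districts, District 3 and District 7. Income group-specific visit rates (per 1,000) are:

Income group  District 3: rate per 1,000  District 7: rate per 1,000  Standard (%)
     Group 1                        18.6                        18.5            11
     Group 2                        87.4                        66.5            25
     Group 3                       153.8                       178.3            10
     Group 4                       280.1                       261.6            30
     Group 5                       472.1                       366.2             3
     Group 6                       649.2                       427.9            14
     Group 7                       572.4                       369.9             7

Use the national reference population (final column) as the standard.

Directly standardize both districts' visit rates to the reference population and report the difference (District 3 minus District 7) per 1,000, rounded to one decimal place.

Standard weights: 0.11, 0.25, 0.10, 0.30, 0.03, 0.14, 0.07.
District 3: 0.1100×18.6 + 0.2500×87.4 + 0.1000×153.8 + 0.3000×280.1 + 0.0300×472.1 + 0.1400×649.2 + 0.0700×572.4 = 268.4250 per 1,000.
District 7: 0.1100×18.5 + 0.2500×66.5 + 0.1000×178.3 + 0.3000×261.6 + 0.0300×366.2 + 0.1400×427.9 + 0.0700×369.9 = 211.7550 per 1,000.
Difference = 268.4250 − 211.7550 = 56.6700.

56.7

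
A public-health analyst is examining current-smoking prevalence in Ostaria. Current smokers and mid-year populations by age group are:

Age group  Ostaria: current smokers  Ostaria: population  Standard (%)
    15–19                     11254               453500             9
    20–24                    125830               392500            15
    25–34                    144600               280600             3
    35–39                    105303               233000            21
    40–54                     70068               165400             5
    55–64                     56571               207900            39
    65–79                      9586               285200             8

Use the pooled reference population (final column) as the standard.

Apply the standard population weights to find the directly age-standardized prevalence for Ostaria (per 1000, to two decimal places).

290.68

Age-specific rates per 1000 for Ostaria: 24.816, 320.586, 515.324, 451.944, 423.628, 272.107, 33.612.
Standard weights: 0.09, 0.15, 0.03, 0.21, 0.05, 0.39, 0.08.
Standardized rate: 0.0900×24.816 + 0.1500×320.586 + 0.0300×515.324 + 0.2100×451.944 + 0.0500×423.628 + 0.3900×272.107 + 0.0800×33.612 = 290.6813 per 1000.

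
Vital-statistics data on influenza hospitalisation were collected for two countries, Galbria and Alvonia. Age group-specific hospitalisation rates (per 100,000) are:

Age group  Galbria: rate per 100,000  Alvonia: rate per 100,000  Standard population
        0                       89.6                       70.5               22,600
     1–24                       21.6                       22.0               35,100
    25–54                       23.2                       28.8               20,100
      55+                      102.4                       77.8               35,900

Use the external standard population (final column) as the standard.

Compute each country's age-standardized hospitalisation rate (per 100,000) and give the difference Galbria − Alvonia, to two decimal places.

Standard total = 113,700; weights = 0.1988, 0.3087, 0.1768, 0.3157.
Galbria: 0.1988×89.6 + 0.3087×21.6 + 0.1768×23.2 + 0.3157×102.4 = 60.9112 per 100,000.
Alvonia: 0.1988×70.5 + 0.3087×22.0 + 0.1768×28.8 + 0.3157×77.8 = 50.4609 per 100,000.
Difference = 60.9112 − 50.4609 = 10.4503.

10.45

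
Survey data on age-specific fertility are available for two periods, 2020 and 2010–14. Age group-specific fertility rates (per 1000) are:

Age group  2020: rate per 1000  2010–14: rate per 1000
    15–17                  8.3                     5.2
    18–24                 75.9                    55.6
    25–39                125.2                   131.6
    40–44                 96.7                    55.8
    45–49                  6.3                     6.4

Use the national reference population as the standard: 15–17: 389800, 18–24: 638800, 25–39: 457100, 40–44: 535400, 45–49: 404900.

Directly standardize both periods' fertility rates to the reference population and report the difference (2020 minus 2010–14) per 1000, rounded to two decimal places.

Standard total = 2426000; weights = 0.1607, 0.2633, 0.1884, 0.2207, 0.1669.
2020: 0.1607×8.3 + 0.2633×75.9 + 0.1884×125.2 + 0.2207×96.7 + 0.1669×6.3 = 67.3014 per 1000.
2010–14: 0.1607×5.2 + 0.2633×55.6 + 0.1884×131.6 + 0.2207×55.8 + 0.1669×6.4 = 53.6543 per 1000.
Difference = 67.3014 − 53.6543 = 13.6471.

13.65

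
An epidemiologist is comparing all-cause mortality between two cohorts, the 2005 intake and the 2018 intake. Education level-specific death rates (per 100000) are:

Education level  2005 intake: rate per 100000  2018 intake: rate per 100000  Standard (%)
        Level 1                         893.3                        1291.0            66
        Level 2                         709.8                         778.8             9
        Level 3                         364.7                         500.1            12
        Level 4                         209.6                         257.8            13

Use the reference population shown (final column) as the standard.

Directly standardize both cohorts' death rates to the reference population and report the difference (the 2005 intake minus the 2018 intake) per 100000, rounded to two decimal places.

Standard weights: 0.66, 0.09, 0.12, 0.13.
The 2005 intake: 0.6600×893.3 + 0.0900×709.8 + 0.1200×364.7 + 0.1300×209.6 = 724.4720 per 100000.
The 2018 intake: 0.6600×1291.0 + 0.0900×778.8 + 0.1200×500.1 + 0.1300×257.8 = 1015.6780 per 100000.
Difference = 724.4720 − 1015.6780 = -291.2060.

-291.21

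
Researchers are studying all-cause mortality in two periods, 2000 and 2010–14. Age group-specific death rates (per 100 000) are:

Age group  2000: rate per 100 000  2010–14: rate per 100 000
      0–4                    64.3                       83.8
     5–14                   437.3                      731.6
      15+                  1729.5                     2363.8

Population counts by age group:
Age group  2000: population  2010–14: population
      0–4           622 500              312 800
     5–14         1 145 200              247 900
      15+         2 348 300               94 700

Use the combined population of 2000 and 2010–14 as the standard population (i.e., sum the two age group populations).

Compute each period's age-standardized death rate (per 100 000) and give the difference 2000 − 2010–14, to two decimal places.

-414.52

Combined standard total = 4 771 400; weights = 0.1960, 0.2920, 0.5120.
2000: 0.1960×64.3 + 0.2920×437.3 + 0.5120×1729.5 = 1025.8018 per 100 000.
2010–14: 0.1960×83.8 + 0.2920×731.6 + 0.5120×2363.8 = 1440.3180 per 100 000.
Difference = 1025.8018 − 1440.3180 = -414.5162.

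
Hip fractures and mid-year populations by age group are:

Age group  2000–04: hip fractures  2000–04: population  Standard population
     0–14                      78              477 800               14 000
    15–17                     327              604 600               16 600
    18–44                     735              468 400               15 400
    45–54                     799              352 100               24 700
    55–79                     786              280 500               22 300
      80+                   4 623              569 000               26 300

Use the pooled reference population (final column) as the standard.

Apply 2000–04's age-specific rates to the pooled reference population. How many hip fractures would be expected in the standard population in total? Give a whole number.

Age-specific rates per 100 000 for 2000–04: 16.32, 54.09, 156.92, 226.92, 280.21, 812.48.
Expected hip fractures = Σ (standard pop × age-specific rate ÷ 100 000)
= 14 000×16.32/100 000 + 16 600×54.09/100 000 + 15 400×156.92/100 000 + 24 700×226.92/100 000 + 22 300×280.21/100 000 + 26 300×812.48/100 000
= 2.29 + 8.98 + 24.17 + 56.05 + 62.49 + 213.68 = 367.65.

368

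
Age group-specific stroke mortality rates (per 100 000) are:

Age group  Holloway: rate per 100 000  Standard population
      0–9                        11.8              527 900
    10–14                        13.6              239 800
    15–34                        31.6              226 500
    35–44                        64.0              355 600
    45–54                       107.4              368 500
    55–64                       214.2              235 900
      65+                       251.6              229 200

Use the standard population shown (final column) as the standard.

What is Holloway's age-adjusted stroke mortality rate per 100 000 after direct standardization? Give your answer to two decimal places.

85.73

Standard total = 2 183 400; weights = 0.2418, 0.1098, 0.1037, 0.1629, 0.1688, 0.1080, 0.1050.
Standardized rate: 0.2418×11.8 + 0.1098×13.6 + 0.1037×31.6 + 0.1629×64.0 + 0.1688×107.4 + 0.1080×214.2 + 0.1050×251.6 = 85.7285 per 100 000.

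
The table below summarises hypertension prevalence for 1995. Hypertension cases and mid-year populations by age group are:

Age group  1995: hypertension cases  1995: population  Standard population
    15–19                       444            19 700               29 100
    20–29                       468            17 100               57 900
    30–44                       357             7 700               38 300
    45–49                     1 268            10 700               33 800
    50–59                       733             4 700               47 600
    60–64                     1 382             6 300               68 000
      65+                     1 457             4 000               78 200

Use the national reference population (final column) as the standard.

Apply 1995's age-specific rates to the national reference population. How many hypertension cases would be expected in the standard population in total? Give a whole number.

58846

Age-specific rates per 1 000 for 1995: 22.538, 27.368, 46.364, 118.505, 155.957, 219.365, 364.250.
Expected hypertension cases = Σ (standard pop × age-specific rate ÷ 1 000)
= 29 100×22.538/1 000 + 57 900×27.368/1 000 + 38 300×46.364/1 000 + 33 800×118.505/1 000 + 47 600×155.957/1 000 + 68 000×219.365/1 000 + 78 200×364.250/1 000
= 655.86 + 1584.63 + 1775.73 + 4005.46 + 7423.57 + 14916.83 + 28484.35 = 58846.42.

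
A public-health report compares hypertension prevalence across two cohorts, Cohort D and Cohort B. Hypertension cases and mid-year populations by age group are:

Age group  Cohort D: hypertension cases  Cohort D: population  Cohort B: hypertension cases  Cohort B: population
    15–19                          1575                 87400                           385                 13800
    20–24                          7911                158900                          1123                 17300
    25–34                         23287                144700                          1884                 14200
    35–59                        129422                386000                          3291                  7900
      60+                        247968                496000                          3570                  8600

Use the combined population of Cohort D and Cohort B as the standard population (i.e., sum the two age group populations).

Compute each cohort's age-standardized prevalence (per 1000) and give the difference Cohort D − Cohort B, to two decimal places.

8.69

Age-specific rates per 1000 for Cohort D: 18.021, 49.786, 160.933, 335.290, 499.935.
For Cohort B: 27.899, 64.913, 132.676, 416.582, 415.116.
Combined standard total = 1334800; weights = 0.0758, 0.1320, 0.1190, 0.2951, 0.3780.
Cohort D: 0.0758×18.021 + 0.1320×49.786 + 0.1190×160.933 + 0.2951×335.290 + 0.3780×499.935 = 315.0333 per 1000.
Cohort B: 0.0758×27.899 + 0.1320×64.913 + 0.1190×132.676 + 0.2951×416.582 + 0.3780×415.116 = 306.3401 per 1000.
Difference = 315.0333 − 306.3401 = 8.6933.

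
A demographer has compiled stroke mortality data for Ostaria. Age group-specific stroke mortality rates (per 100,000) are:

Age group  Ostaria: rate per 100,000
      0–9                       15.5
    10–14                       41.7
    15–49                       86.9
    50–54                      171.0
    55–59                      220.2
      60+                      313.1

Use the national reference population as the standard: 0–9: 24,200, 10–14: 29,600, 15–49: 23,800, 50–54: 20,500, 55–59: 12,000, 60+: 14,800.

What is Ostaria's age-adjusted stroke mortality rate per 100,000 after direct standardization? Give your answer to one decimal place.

Standard total = 124,900; weights = 0.1938, 0.2370, 0.1906, 0.1641, 0.0961, 0.1185.
Standardized rate: 0.1938×15.5 + 0.2370×41.7 + 0.1906×86.9 + 0.1641×171.0 + 0.0961×220.2 + 0.1185×313.1 = 115.7680 per 100,000.

115.8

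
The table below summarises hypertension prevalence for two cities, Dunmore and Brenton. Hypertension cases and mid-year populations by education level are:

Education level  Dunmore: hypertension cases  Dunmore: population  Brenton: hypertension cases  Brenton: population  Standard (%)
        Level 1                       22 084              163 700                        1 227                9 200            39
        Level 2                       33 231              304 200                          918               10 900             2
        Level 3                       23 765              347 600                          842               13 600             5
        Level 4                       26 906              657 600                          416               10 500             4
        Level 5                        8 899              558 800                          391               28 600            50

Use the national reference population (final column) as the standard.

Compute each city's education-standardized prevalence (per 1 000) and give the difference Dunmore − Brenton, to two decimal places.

2.60

Education-specific rates per 1 000 for Dunmore: 134.905, 109.241, 68.369, 40.915, 15.925.
For Brenton: 133.370, 84.220, 61.912, 39.619, 13.671.
Standard weights: 0.39, 0.02, 0.05, 0.04, 0.50.
Dunmore: 0.3900×134.905 + 0.0200×109.241 + 0.0500×68.369 + 0.0400×40.915 + 0.5000×15.925 = 67.8155 per 1 000.
Brenton: 0.3900×133.370 + 0.0200×84.220 + 0.0500×61.912 + 0.0400×39.619 + 0.5000×13.671 = 65.2145 per 1 000.
Difference = 67.8155 − 65.2145 = 2.6010.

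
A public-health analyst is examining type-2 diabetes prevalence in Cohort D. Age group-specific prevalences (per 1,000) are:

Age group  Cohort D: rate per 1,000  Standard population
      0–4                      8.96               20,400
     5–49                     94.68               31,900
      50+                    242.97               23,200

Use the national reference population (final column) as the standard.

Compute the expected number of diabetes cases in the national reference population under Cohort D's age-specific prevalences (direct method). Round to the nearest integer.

Expected diabetes cases = Σ (standard pop × age-specific rate ÷ 1,000)
= 20,400×8.96/1,000 + 31,900×94.68/1,000 + 23,200×242.97/1,000
= 182.78 + 3020.29 + 5636.90 = 8839.98.

8840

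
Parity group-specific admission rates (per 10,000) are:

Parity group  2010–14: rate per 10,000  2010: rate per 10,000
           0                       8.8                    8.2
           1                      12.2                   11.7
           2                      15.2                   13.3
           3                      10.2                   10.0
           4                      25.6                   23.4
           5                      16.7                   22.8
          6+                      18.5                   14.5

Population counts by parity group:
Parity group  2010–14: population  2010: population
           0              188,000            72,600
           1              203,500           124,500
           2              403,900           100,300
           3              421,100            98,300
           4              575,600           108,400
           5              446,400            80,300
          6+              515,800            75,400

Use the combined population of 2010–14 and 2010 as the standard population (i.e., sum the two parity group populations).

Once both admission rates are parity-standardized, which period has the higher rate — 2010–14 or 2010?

Combined standard total = 3,414,100; weights = 0.0763, 0.0961, 0.1477, 0.1521, 0.2003, 0.1543, 0.1732.
2010–14: 0.0763×8.8 + 0.0961×12.2 + 0.1477×15.2 + 0.1521×10.2 + 0.2003×25.6 + 0.1543×16.7 + 0.1732×18.5 = 16.5490 per 10,000.
2010: 0.0763×8.2 + 0.0961×11.7 + 0.1477×13.3 + 0.1521×10.0 + 0.2003×23.4 + 0.1543×22.8 + 0.1732×14.5 = 15.9518 per 10,000.

2010–14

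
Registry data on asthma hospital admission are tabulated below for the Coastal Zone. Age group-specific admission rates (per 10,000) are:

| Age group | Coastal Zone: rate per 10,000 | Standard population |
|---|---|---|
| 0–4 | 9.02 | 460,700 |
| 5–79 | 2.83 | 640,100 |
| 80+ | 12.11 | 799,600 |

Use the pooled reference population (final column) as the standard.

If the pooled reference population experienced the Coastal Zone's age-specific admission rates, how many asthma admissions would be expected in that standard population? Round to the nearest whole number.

Expected asthma admissions = Σ (standard pop × age-specific rate ÷ 10,000)
= 460,700×9.02/10,000 + 640,100×2.83/10,000 + 799,600×12.11/10,000
= 415.55 + 181.15 + 968.32 = 1565.02.

1565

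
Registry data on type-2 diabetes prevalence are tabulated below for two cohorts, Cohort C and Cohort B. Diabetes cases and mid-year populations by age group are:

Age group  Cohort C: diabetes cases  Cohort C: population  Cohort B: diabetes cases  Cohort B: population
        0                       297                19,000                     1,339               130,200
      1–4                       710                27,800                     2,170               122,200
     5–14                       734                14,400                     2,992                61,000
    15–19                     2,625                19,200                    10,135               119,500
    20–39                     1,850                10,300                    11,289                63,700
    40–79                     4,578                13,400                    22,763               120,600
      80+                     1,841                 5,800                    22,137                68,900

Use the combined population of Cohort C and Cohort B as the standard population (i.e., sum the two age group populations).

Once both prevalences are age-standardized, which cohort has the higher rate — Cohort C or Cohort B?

Age-specific rates per 1,000 for Cohort C: 15.632, 25.540, 50.972, 136.719, 179.612, 341.642, 317.414.
For Cohort B: 10.284, 17.758, 49.049, 84.812, 177.221, 188.748, 321.292.
Combined standard total = 796,000; weights = 0.1874, 0.1884, 0.0947, 0.1742, 0.0930, 0.1683, 0.0938.
Cohort C: 0.1874×15.632 + 0.1884×25.540 + 0.0947×50.972 + 0.1742×136.719 + 0.0930×179.612 + 0.1683×341.642 + 0.0938×317.414 = 140.3913 per 1,000.
Cohort B: 0.1874×10.284 + 0.1884×17.758 + 0.0947×49.049 + 0.1742×84.812 + 0.0930×177.221 + 0.1683×188.748 + 0.0938×321.292 = 103.0991 per 1,000.

Cohort C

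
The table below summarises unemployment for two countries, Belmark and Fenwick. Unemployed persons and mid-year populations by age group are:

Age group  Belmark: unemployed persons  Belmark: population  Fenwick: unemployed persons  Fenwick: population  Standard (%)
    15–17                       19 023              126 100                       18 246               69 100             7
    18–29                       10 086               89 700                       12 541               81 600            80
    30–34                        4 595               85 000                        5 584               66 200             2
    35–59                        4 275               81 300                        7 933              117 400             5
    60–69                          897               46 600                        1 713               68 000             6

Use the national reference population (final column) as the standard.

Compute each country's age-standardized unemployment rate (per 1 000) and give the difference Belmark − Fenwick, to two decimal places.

-42.63

Age-specific rates per 1 000 for Belmark: 150.856, 112.441, 54.059, 52.583, 19.249.
For Fenwick: 264.052, 153.689, 84.350, 67.572, 25.191.
Standard weights: 0.07, 0.80, 0.02, 0.05, 0.06.
Belmark: 0.0700×150.856 + 0.8000×112.441 + 0.0200×54.059 + 0.0500×52.583 + 0.0600×19.249 = 105.3784 per 1 000.
Fenwick: 0.0700×264.052 + 0.8000×153.689 + 0.0200×84.350 + 0.0500×67.572 + 0.0600×25.191 = 148.0117 per 1 000.
Difference = 105.3784 − 148.0117 = -42.6333.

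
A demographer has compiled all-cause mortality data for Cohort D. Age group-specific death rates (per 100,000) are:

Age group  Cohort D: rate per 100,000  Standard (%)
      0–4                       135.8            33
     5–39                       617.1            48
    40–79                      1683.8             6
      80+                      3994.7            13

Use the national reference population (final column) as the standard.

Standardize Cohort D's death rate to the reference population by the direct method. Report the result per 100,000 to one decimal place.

961.4

Standard weights: 0.33, 0.48, 0.06, 0.13.
Standardized rate: 0.3300×135.8 + 0.4800×617.1 + 0.0600×1683.8 + 0.1300×3994.7 = 961.3610 per 100,000.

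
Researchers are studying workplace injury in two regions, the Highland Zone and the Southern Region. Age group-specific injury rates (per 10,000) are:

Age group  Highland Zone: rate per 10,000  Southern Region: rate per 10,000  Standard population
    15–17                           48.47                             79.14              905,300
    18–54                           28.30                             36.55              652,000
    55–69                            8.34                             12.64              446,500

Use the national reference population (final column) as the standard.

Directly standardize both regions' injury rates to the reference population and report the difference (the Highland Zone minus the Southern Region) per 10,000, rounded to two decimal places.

-17.50

Standard total = 2,003,800; weights = 0.4518, 0.3254, 0.2228.
The Highland Zone: 0.4518×48.47 + 0.3254×28.30 + 0.2228×8.34 = 32.9650 per 10,000.
The Southern Region: 0.4518×79.14 + 0.3254×36.55 + 0.2228×12.64 = 50.4640 per 10,000.
Difference = 32.9650 − 50.4640 = -17.4990.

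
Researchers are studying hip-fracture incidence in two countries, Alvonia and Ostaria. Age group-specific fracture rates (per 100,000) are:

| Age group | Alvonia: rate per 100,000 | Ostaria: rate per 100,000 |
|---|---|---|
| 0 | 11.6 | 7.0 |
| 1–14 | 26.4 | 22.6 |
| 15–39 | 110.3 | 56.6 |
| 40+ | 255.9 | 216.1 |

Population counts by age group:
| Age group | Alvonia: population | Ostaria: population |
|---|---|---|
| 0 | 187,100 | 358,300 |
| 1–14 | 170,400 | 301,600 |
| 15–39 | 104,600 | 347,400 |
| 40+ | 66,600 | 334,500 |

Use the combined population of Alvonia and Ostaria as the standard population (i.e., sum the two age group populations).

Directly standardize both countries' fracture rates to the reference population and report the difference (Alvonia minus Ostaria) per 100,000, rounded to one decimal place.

Combined standard total = 1,870,500; weights = 0.2916, 0.2523, 0.2416, 0.2144.
Alvonia: 0.2916×11.6 + 0.2523×26.4 + 0.2416×110.3 + 0.2144×255.9 = 91.5715 per 100,000.
Ostaria: 0.2916×7.0 + 0.2523×22.6 + 0.2416×56.6 + 0.2144×216.1 = 67.7604 per 100,000.
Difference = 91.5715 − 67.7604 = 23.8111.

23.8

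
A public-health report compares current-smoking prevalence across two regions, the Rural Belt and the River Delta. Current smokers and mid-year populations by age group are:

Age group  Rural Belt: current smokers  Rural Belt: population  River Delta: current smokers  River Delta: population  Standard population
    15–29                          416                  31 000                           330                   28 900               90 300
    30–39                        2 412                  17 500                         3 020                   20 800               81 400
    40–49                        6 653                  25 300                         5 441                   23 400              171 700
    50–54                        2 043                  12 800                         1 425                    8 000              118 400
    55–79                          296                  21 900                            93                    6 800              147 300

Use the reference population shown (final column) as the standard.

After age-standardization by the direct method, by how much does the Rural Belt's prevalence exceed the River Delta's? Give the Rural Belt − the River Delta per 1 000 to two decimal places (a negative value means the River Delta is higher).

Age-specific rates per 1 000 for the Rural Belt: 13.419, 137.829, 262.964, 159.609, 13.516.
For the River Delta: 11.419, 145.192, 232.521, 178.125, 13.676.
Standard total = 609 100; weights = 0.1483, 0.1336, 0.2819, 0.1944, 0.2418.
The Rural Belt: 0.1483×13.419 + 0.1336×137.829 + 0.2819×262.964 + 0.1944×159.609 + 0.2418×13.516 = 128.8305 per 1 000.
The River Delta: 0.1483×11.419 + 0.1336×145.192 + 0.2819×232.521 + 0.1944×178.125 + 0.2418×13.676 = 124.5743 per 1 000.
Difference = 128.8305 − 124.5743 = 4.2562.

4.26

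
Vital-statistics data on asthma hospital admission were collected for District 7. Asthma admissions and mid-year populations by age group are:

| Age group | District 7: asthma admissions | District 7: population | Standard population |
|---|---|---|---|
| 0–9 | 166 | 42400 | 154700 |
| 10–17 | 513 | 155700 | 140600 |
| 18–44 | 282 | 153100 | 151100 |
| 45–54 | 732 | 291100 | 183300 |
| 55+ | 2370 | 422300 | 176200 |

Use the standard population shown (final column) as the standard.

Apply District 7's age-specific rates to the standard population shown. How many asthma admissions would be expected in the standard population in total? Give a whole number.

2797

Age-specific rates per 10000 for District 7: 39.15, 32.95, 18.42, 25.15, 56.12.
Expected asthma admissions = Σ (standard pop × age-specific rate ÷ 10000)
= 154700×39.15/10000 + 140600×32.95/10000 + 151100×18.42/10000 + 183300×25.15/10000 + 176200×56.12/10000
= 605.67 + 463.25 + 278.32 + 460.93 + 988.86 = 2797.01.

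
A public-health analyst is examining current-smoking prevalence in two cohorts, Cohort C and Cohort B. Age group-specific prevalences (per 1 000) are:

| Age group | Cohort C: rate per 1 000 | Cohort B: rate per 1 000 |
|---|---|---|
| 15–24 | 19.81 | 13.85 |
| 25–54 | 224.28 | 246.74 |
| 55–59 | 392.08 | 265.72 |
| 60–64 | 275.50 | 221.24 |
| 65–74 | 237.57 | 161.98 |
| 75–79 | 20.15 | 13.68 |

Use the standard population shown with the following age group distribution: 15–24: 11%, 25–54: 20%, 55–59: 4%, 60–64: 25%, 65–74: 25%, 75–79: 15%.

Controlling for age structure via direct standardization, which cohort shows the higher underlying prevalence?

Standard weights: 0.11, 0.20, 0.04, 0.25, 0.25, 0.15.
Cohort C: 0.1100×19.81 + 0.2000×224.28 + 0.0400×392.08 + 0.2500×275.50 + 0.2500×237.57 + 0.1500×20.15 = 194.0083 per 1 000.
Cohort B: 0.1100×13.85 + 0.2000×246.74 + 0.0400×265.72 + 0.2500×221.24 + 0.2500×161.98 + 0.1500×13.68 = 159.3573 per 1 000.

Cohort C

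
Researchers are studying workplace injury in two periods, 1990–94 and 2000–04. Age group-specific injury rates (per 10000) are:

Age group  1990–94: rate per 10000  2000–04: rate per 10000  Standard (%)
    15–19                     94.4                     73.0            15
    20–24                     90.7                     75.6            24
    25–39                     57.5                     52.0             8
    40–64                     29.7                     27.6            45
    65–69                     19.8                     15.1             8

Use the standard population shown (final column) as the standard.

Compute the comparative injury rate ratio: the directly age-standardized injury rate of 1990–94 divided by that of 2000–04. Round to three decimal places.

Standard weights: 0.15, 0.24, 0.08, 0.45, 0.08.
1990–94: 0.1500×94.4 + 0.2400×90.7 + 0.0800×57.5 + 0.4500×29.7 + 0.0800×19.8 = 55.4770 per 10000.
2000–04: 0.1500×73.0 + 0.2400×75.6 + 0.0800×52.0 + 0.4500×27.6 + 0.0800×15.1 = 46.8820 per 10000.
Ratio = 55.4770 ÷ 46.8820 = 1.18333.

1.183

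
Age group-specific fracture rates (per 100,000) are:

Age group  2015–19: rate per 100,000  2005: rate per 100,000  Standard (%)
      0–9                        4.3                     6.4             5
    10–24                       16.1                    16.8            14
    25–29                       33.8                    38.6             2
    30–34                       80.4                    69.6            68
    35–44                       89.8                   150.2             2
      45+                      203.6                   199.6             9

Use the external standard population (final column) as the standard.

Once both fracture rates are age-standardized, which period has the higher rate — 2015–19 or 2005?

Standard weights: 0.05, 0.14, 0.02, 0.68, 0.02, 0.09.
2015–19: 0.0500×4.3 + 0.1400×16.1 + 0.0200×33.8 + 0.6800×80.4 + 0.0200×89.8 + 0.0900×203.6 = 77.9370 per 100,000.
2005: 0.0500×6.4 + 0.1400×16.8 + 0.0200×38.6 + 0.6800×69.6 + 0.0200×150.2 + 0.0900×199.6 = 71.7400 per 100,000.

2015–19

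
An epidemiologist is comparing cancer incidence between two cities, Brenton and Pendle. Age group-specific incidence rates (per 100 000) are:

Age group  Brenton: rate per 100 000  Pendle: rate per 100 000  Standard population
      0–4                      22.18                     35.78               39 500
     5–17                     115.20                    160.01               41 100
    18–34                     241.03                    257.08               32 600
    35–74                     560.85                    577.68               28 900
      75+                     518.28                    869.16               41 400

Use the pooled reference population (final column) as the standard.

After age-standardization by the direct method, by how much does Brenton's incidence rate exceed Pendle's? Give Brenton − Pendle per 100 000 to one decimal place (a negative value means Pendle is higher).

Standard total = 183 500; weights = 0.2153, 0.2240, 0.1777, 0.1575, 0.2256.
Brenton: 0.2153×22.18 + 0.2240×115.20 + 0.1777×241.03 + 0.1575×560.85 + 0.2256×518.28 = 278.6581 per 100 000.
Pendle: 0.2153×35.78 + 0.2240×160.01 + 0.1777×257.08 + 0.1575×577.68 + 0.2256×869.16 = 376.2872 per 100 000.
Difference = 278.6581 − 376.2872 = -97.6291.

-97.6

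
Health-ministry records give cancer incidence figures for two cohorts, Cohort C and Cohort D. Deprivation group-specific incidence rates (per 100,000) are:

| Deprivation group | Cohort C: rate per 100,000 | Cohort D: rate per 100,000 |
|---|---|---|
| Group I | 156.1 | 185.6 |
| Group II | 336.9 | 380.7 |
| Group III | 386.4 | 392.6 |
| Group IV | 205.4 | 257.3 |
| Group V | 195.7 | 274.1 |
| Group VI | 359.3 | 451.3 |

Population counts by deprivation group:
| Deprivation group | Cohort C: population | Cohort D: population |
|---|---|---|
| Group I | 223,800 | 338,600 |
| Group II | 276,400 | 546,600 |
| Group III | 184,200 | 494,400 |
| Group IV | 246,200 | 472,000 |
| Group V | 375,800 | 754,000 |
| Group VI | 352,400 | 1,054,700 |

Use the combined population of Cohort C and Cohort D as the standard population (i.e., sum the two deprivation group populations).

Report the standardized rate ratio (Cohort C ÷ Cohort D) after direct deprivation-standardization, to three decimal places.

0.828

Combined standard total = 5,319,100; weights = 0.1057, 0.1547, 0.1276, 0.1350, 0.2124, 0.2645.
Cohort C: 0.1057×156.1 + 0.1547×336.9 + 0.1276×386.4 + 0.1350×205.4 + 0.2124×195.7 + 0.2645×359.3 = 282.2774 per 100,000.
Cohort D: 0.1057×185.6 + 0.1547×380.7 + 0.1276×392.6 + 0.1350×257.3 + 0.2124×274.1 + 0.2645×451.3 = 340.9620 per 100,000.
Ratio = 282.2774 ÷ 340.9620 = 0.82789.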